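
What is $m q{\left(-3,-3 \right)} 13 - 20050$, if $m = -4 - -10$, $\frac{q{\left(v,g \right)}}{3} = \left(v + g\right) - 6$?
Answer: $-22858$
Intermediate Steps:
$q{\left(v,g \right)} = -18 + 3 g + 3 v$ ($q{\left(v,g \right)} = 3 \left(\left(v + g\right) - 6\right) = 3 \left(\left(g + v\right) - 6\right) = 3 \left(-6 + g + v\right) = -18 + 3 g + 3 v$)
$m = 6$ ($m = -4 + 10 = 6$)
$m q{\left(-3,-3 \right)} 13 - 20050 = 6 \left(-18 + 3 \left(-3\right) + 3 \left(-3\right)\right) 13 - 20050 = 6 \left(-18 - 9 - 9\right) 13 - 20050 = 6 \left(-36\right) 13 - 20050 = \left(-216\right) 13 - 20050 = -2808 - 20050 = -22858$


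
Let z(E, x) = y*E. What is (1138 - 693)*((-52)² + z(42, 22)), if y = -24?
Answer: 754720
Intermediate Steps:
z(E, x) = -24*E
(1138 - 693)*((-52)² + z(42, 22)) = (1138 - 693)*((-52)² - 24*42) = 445*(2704 - 1008) = 445*1696 = 754720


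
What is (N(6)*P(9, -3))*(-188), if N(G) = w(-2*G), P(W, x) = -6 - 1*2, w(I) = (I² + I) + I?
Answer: 180480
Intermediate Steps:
w(I) = I² + 2*I (w(I) = (I + I²) + I = I² + 2*I)
P(W, x) = -8 (P(W, x) = -6 - 2 = -8)
N(G) = -2*G*(2 - 2*G) (N(G) = (-2*G)*(2 - 2*G) = -2*G*(2 - 2*G))
(N(6)*P(9, -3))*(-188) = ((4*6*(-1 + 6))*(-8))*(-188) = ((4*6*5)*(-8))*(-188) = (120*(-8))*(-188) = -960*(-188) = 180480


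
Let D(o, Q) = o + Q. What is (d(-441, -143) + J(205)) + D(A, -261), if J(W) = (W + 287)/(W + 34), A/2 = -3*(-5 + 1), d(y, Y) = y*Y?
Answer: 15015906/239 ≈ 62828.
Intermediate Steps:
d(y, Y) = Y*y
A = 24 (A = 2*(-3*(-5 + 1)) = 2*(-3*(-4)) = 2*12 = 24)
D(o, Q) = Q + o
J(W) = (287 + W)/(34 + W)
(d(-441, -143) + J(205)) + D(A, -261) = (-143*(-441) + (287 + 205)/(34 + 205)) + (-261 + 24) = (63063 + 492/239) - 237 = 15072549/239 - 237 = 15015906/239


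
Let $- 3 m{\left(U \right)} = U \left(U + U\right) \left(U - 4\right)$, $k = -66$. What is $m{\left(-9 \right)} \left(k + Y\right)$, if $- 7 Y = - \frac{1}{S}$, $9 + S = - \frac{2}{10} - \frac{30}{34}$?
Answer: $- \frac{278005338}{5999} \approx -46342.0$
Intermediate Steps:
$S = - \frac{857}{85}$ ($S = -9 - \left(\frac{1}{5} + \frac{15}{17}\right) = -9 - \frac{92}{85} = - \frac{857}{85} \approx -10.082$)
$Y = - \frac{85}{5999}$ ($Y = - \frac{\left(-1\right) \frac{1}{- \frac{857}{85}}}{7} = - \frac{\left(-1\right) \left(- \frac{85}{857}\right)}{7} = \left(- \frac{1}{7}\right) \frac{85}{857} = - \frac{85}{5999} \approx -0.014169$)
$m{\left(U \right)} = - \frac{2 U^{2} \left(-4 + U\right)}{3}$ ($m{\left(U \right)} = - \frac{U \left(U + U\right) \left(U - 4\right)}{3} = - \frac{U 2 U \left(-4 + U\right)}{3} = - \frac{2 U^{2} \left(-4 + U\right)}{3}$)
$m{\left(-9 \right)} \left(k + Y\right) = \frac{2 \left(-9\right)^{2} \left(4 - -9\right)}{3} \left(-66 - \frac{85}{5999}\right) = \frac{2}{3} \cdot 81 \left(4 + 9\right) \left(- \frac{396019}{5999}\right) = \frac{2}{3} \cdot 81 \cdot 13 \left(- \frac{396019}{5999}\right) = 702 \left(- \frac{396019}{5999}\right) = - \frac{278005338}{5999}$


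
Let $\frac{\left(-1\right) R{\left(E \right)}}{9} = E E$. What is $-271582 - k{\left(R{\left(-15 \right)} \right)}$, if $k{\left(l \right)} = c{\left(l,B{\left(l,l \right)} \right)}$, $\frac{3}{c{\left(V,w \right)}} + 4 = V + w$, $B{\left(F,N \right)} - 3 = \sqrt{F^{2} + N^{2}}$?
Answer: $- \frac{556277883073}{2048287} - \frac{6075 \sqrt{2}}{4096574} \approx -2.7158 \cdot 10^{5}$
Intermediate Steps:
$R{\left(E \right)} = - 9 E^{2}$ ($R{\left(E \right)} = - 9 E E = - 9 E^{2}$)
$B{\left(F,N \right)} = 3 + \sqrt{F^{2} + N^{2}}$
$c{\left(V,w \right)} = \frac{3}{-4 + V + w}$ ($c{\left(V,w \right)} = \frac{3}{-4 + \left(V + w\right)} = \frac{3}{-4 + V + w}$)
$k{\left(l \right)} = \frac{3}{-1 + l + \sqrt{2} \sqrt{l^{2}}}$ ($k{\left(l \right)} = \frac{3}{-4 + l + \left(3 + \sqrt{l^{2} + l^{2}}\right)} = \frac{3}{-4 + l + \left(3 + \sqrt{2 l^{2}}\right)} = \frac{3}{-4 + l + \left(3 + \sqrt{2} \sqrt{l^{2}}\right)} = \frac{3}{-1 + l + \sqrt{2} \sqrt{l^{2}}}$)
$-271582 - k{\left(R{\left(-15 \right)} \right)} = -271582 - \frac{3}{-1 - 9 \left(-15\right)^{2} + \sqrt{2} \sqrt{\left(- 9 \left(-15\right)^{2}\right)^{2}}} = -271582 - \frac{3}{-1 - 2025 + \sqrt{2} \sqrt{\left(\left(-9\right) 225\right)^{2}}} = -271582 - \frac{3}{-1 - 2025 + \sqrt{2} \sqrt{\left(-2025\right)^{2}}} = -271582 - \frac{3}{-1 - 2025 + \sqrt{2} \sqrt{4100625}} = -271582 - \frac{3}{-1 - 2025 + \sqrt{2} \cdot 2025} = -271582 - \frac{3}{-1 - 2025 + 2025 \sqrt{2}} = -271582 - \frac{3}{-2026 + 2025 \sqrt{2}}$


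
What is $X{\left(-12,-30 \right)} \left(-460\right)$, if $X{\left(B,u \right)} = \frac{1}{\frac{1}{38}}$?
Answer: $-17480$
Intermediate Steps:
$X{\left(B,u \right)} = 38$ ($X{\left(B,u \right)} = \frac{1}{\frac{1}{38}} = 38$)
$X{\left(-12,-30 \right)} \left(-460\right) = 38 \left(-460\right) = -17480$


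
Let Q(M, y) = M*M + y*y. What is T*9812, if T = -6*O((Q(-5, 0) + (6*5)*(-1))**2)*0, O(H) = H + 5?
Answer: 0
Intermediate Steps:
Q(M, y) = M**2 + y**2
O(H) = 5 + H
T = 0 (T = -6*(5 + (((-5)**2 + 0**2) + (6*5)*(-1))**2)*0 = -6*(5 + ((25 + 0) + 30*(-1))**2)*0 = -6*(5 + (25 - 30)**2)*0 = -6*(5 + (-5)**2)*0 = -6*(5 + 25)*0 = -6*30*0 = -180*0 = 0)
T*9812 = 0*9812 = 0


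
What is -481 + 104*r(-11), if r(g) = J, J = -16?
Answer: -2145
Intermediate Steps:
r(g) = -16
-481 + 104*r(-11) = -481 + 104*(-16) = -481 - 1664 = -2145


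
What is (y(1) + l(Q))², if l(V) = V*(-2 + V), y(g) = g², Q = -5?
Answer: 1296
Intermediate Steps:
(y(1) + l(Q))² = (1² - 5*(-2 - 5))² = (1 - 5*(-7))² = (1 + 35)² = 36² = 1296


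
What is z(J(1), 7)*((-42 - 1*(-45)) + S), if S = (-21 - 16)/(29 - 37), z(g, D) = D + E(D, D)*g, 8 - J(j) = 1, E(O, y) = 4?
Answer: 2135/8 ≈ 266.88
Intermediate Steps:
J(j) = 7 (J(j) = 8 - 1*1 = 8 - 1 = 7)
z(g, D) = D + 4*g
S = 37/8 (S = -37/(-8) = -37*(-1/8) = 37/8 ≈ 4.6250)
z(J(1), 7)*((-42 - 1*(-45)) + S) = (7 + 4*7)*((-42 - 1*(-45)) + 37/8) = (7 + 28)*((-42 + 45) + 37/8) = 35*(3 + 37/8) = 35*(61/8) = 2135/8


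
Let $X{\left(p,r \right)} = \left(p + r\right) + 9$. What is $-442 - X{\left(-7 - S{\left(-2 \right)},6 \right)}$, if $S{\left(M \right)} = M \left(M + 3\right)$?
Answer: $-452$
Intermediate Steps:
$S{\left(M \right)} = M \left(3 + M\right)$
$X{\left(p,r \right)} = 9 + p + r$
$-442 - X{\left(-7 - S{\left(-2 \right)},6 \right)} = -442 - \left(9 - \left(7 - 2 \left(3 - 2\right)\right) + 6\right) = -442 - \left(9 - \left(7 - 2\right) + 6\right) = -442 - \left(9 - 5 + 6\right) = -442 - 10 = -452$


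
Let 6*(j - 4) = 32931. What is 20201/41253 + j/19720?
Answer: 249978329/325403664 ≈ 0.76821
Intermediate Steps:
j = 10985/2 (j = 4 + (⅙)*32931 = 4 + 10977/2 = 10985/2 ≈ 5492.5)
20201/41253 + j/19720 = 20201/41253 + (10985/2)/19720 = 20201*(1/41253) + (10985/2)*(1/19720) = 20201/41253 + 2197/7888 = 249978329/325403664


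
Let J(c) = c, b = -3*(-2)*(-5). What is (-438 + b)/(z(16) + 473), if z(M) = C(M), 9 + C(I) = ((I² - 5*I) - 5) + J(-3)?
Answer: -117/158 ≈ -0.74051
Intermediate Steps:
b = -30 (b = 6*(-5) = -30)
C(I) = -17 + I² - 5*I (C(I) = -9 + (((I² - 5*I) - 5) - 3) = -9 + ((-5 + I² - 5*I) - 3) = -9 + (-8 + I² - 5*I) = -17 + I² - 5*I)
z(M) = -17 + M² - 5*M
(-438 + b)/(z(16) + 473) = (-438 - 30)/((-17 + 16² - 5*16) + 473) = -468/((-17 + 256 - 80) + 473) = -468/(159 + 473) = -468/632 = -468*1/632 = -117/158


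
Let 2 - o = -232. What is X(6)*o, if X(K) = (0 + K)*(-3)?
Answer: -4212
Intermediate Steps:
o = 234 (o = 2 - 1*(-232) = 2 + 232 = 234)
X(K) = -3*K (X(K) = K*(-3) = -3*K)
X(6)*o = -3*6*234 = -18*234 = -4212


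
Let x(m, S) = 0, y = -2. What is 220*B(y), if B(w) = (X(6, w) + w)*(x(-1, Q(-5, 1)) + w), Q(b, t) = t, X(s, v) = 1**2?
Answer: 440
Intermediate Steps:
X(s, v) = 1
B(w) = w*(1 + w) (B(w) = (1 + w)*(0 + w) = (1 + w)*w = w*(1 + w))
220*B(y) = 220*(-2*(1 - 2)) = 220*(-2*(-1)) = 220*2 = 440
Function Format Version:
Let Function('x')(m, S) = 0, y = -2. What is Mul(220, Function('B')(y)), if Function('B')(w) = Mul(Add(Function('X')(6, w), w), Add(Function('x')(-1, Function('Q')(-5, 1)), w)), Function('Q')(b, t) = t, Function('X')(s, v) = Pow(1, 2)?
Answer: 440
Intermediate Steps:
Function('X')(s, v) = 1
Function('B')(w) = Mul(w, Add(1, w)) (Function('B')(w) = Mul(Add(1, w), Add(0, w)) = Mul(Add(1, w), w) = Mul(w, Add(1, w)))
Mul(220, Function('B')(y)) = Mul(220, Mul(-2, Add(1, -2))) = Mul(220, Mul(-2, -1)) = Mul(220, 2) = 440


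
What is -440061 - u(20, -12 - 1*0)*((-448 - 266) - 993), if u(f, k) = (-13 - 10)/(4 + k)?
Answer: -3481227/8 ≈ -4.3515e+5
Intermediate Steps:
u(f, k) = -23/(4 + k)
-440061 - u(20, -12 - 1*0)*((-448 - 266) - 993) = -440061 - (-23/(4 + (-12 - 1*0)))*((-448 - 266) - 993) = -440061 - (-23/(4 + (-12 + 0)))*(-714 - 993) = -440061 - (-23/(4 - 12))*(-1707) = -440061 - (-23/(-8))*(-1707) = -440061 - (-23*(-⅛))*(-1707) = -440061 - 23*(-1707)/8 = -440061 - 1*(-39261/8) = -440061 + 39261/8 = -3481227/8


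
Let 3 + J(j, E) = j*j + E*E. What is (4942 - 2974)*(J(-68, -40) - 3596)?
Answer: 5166000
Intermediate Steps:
J(j, E) = -3 + E**2 + j**2 (J(j, E) = -3 + (j*j + E*E) = -3 + (j**2 + E**2) = -3 + (E**2 + j**2) = -3 + E**2 + j**2)
(4942 - 2974)*(J(-68, -40) - 3596) = (4942 - 2974)*((-3 + (-40)**2 + (-68)**2) - 3596) = 1968*((-3 + 1600 + 4624) - 3596) = 1968*(6221 - 3596) = 1968*2625 = 5166000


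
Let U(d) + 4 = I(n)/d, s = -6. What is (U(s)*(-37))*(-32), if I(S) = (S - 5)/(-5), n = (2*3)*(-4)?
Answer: -88208/15 ≈ -5880.5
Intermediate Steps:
n = -24 (n = 6*(-4) = -24)
I(S) = 1 - S/5 (I(S) = (-5 + S)*(-⅕) = 1 - S/5)
U(d) = -4 + 29/(5*d) (U(d) = -4 + (1 - ⅕*(-24))/d = -4 + (1 + 24/5)/d = -4 + 29/(5*d))
(U(s)*(-37))*(-32) = ((-4 + (29/5)/(-6))*(-37))*(-32) = ((-4 + (29/5)*(-⅙))*(-37))*(-32) = ((-4 - 29/30)*(-37))*(-32) = -149/30*(-37)*(-32) = (5513/30)*(-32) = -88208/15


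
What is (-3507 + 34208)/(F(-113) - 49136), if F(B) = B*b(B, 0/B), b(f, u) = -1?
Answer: -30701/49023 ≈ -0.62626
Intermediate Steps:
F(B) = -B (F(B) = B*(-1) = -B)
(-3507 + 34208)/(F(-113) - 49136) = (-3507 + 34208)/(-1*(-113) - 49136) = 30701/(113 - 49136) = 30701/(-49023) = 30701*(-1/49023) = -30701/49023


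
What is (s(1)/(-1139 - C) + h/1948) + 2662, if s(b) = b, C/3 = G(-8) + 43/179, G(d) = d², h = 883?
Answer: 618168687405/232180172 ≈ 2662.5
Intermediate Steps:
C = 34497/179 (C = 3*((-8)² + 43/179) = 3*(64 + 43*(1/179)) = 3*(64 + 43/179) = 3*(11499/179) = 34497/179 ≈ 192.72)
(s(1)/(-1139 - C) + h/1948) + 2662 = (1/(-1139 - 1*34497/179) + 883/1948) + 2662 = (1/(-1139 - 34497/179) + 883*(1/1948)) + 2662 = (1/(-238378/179) + 883/1948) + 2662 = (1*(-179/238378) + 883/1948) + 2662 = (-179/238378 + 883/1948) + 2662 = 105069541/232180172 + 2662 = 618168687405/232180172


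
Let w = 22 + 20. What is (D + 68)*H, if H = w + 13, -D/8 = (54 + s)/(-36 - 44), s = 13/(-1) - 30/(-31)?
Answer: 246191/62 ≈ 3970.8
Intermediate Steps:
s = -373/31 (s = 13*(-1) - 30*(-1/31) = -13 + 30/31 = -373/31 ≈ -12.032)
w = 42
D = 1301/310 (D = -8*(54 - 373/31)/(-36 - 44) = -10408/(31*(-80)) = -10408*(-1)/(31*80) = -8*(-1301/2480) = 1301/310 ≈ 4.1968)
H = 55 (H = 42 + 13 = 55)
(D + 68)*H = (1301/310 + 68)*55 = (22381/310)*55 = 246191/62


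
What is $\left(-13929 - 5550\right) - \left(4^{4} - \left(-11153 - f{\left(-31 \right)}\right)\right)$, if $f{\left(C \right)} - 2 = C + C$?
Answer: $-30828$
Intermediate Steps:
$f{\left(C \right)} = 2 + 2 C$ ($f{\left(C \right)} = 2 + \left(C + C\right) = 2 + 2 C$)
$\left(-13929 - 5550\right) - \left(4^{4} - \left(-11153 - f{\left(-31 \right)}\right)\right) = \left(-13929 - 5550\right) - \left(4^{4} - \left(-11153 - \left(2 + 2 \left(-31\right)\right)\right)\right) = -19479 - \left(256 - \left(-11153 - \left(2 - 62\right)\right)\right) = -19479 - \left(256 - \left(-11153 - -60\right)\right) = -19479 - \left(256 - \left(-11153 + 60\right)\right) = -19479 - \left(256 - -11093\right) = -19479 - \left(256 + 11093\right) = -19479 - 11349 = -30828$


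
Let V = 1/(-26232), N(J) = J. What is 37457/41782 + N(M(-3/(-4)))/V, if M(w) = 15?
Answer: -16440343903/41782 ≈ -3.9348e+5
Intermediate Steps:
V = -1/26232 ≈ -3.8121e-5
37457/41782 + N(M(-3/(-4)))/V = 37457/41782 + 15/(-1/26232) = 37457*(1/41782) + 15*(-26232) = 37457/41782 - 393480 = -16440343903/41782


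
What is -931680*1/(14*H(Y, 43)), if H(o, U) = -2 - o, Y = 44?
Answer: 232920/161 ≈ 1446.7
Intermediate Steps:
-931680*1/(14*H(Y, 43)) = -931680*1/(14*(-2 - 1*44)) = -931680*1/(14*(-2 - 44)) = -931680/(14*(-46)) = -931680/(-644) = -931680*(-1/644) = 232920/161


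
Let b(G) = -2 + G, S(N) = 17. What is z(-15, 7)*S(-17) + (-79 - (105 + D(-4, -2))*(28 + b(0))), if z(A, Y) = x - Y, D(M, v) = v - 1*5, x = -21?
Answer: -3103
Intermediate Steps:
D(M, v) = -5 + v (D(M, v) = v - 5 = -5 + v)
z(A, Y) = -21 - Y
z(-15, 7)*S(-17) + (-79 - (105 + D(-4, -2))*(28 + b(0))) = (-21 - 1*7)*17 + (-79 - (105 + (-5 - 2))*(28 + (-2 + 0))) = (-21 - 7)*17 + (-79 - (105 - 7)*(28 - 2)) = -28*17 + (-79 - 98*26) = -476 + (-79 - 1*2548) = -476 + (-79 - 2548) = -476 - 2627 = -3103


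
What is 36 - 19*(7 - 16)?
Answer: 207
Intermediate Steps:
36 - 19*(7 - 16) = 36 - 19*(-9) = 36 + 171 = 207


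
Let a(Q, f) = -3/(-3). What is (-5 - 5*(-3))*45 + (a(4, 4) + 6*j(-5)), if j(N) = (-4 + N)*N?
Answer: 721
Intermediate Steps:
j(N) = N*(-4 + N)
a(Q, f) = 1 (a(Q, f) = -3*(-1/3) = 1)
(-5 - 5*(-3))*45 + (a(4, 4) + 6*j(-5)) = (-5 - 5*(-3))*45 + (1 + 6*(-5*(-4 - 5))) = (-5 + 15)*45 + (1 + 6*(-5*(-9))) = 10*45 + (1 + 6*45) = 450 + (1 + 270) = 450 + 271 = 721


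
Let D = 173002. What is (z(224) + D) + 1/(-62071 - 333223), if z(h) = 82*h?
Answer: 75647412779/395294 ≈ 1.9137e+5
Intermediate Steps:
(z(224) + D) + 1/(-62071 - 333223) = (82*224 + 173002) + 1/(-62071 - 333223) = (18368 + 173002) + 1/(-395294) = 191370 - 1/395294 = 75647412779/395294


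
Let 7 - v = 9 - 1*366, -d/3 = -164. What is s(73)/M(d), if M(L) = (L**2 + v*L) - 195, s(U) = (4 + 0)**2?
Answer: 16/420957 ≈ 3.8009e-5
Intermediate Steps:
d = 492 (d = -3*(-164) = 492)
v = 364 (v = 7 - (9 - 1*366) = 7 - (9 - 366) = 7 - 1*(-357) = 7 + 357 = 364)
s(U) = 16 (s(U) = 4**2 = 16)
M(L) = -195 + L**2 + 364*L (M(L) = (L**2 + 364*L) - 195 = -195 + L**2 + 364*L)
s(73)/M(d) = 16/(-195 + 492**2 + 364*492) = 16/(-195 + 242064 + 179088) = 16/420957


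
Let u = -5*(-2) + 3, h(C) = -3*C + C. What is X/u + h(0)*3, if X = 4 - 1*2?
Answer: 2/13 ≈ 0.15385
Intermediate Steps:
X = 2 (X = 4 - 2 = 2)
h(C) = -2*C
u = 13 (u = 10 + 3 = 13)
X/u + h(0)*3 = 2/13 - 2*0*3 = 2*(1/13) + 0*3 = 2/13 + 0 = 2/13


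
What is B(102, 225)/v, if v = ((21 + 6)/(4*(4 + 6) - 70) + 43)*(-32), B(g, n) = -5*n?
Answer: 5625/6736 ≈ 0.83506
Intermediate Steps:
v = -6736/5 (v = (27/(4*10 - 70) + 43)*(-32) = (27/(40 - 70) + 43)*(-32) = (27/(-30) + 43)*(-32) = (27*(-1/30) + 43)*(-32) = (-9/10 + 43)*(-32) = (421/10)*(-32) = -6736/5 ≈ -1347.2)
B(102, 225)/v = (-5*225)/(-6736/5) = -1125*(-5/6736) = 5625/6736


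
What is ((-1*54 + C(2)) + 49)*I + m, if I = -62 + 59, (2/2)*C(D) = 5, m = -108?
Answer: -108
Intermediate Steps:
C(D) = 5
I = -3
((-1*54 + C(2)) + 49)*I + m = ((-1*54 + 5) + 49)*(-3) - 108 = ((-54 + 5) + 49)*(-3) - 108 = (-49 + 49)*(-3) - 108 = 0*(-3) - 108 = 0 - 108 = -108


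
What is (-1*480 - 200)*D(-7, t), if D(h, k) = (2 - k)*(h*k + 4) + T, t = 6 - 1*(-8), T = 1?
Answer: -767720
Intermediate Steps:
t = 14 (t = 6 + 8 = 14)
D(h, k) = 1 + (2 - k)*(4 + h*k) (D(h, k) = (2 - k)*(h*k + 4) + 1 = (2 - k)*(4 + h*k) + 1 = 1 + (2 - k)*(4 + h*k))
(-1*480 - 200)*D(-7, t) = (-1*480 - 200)*(9 - 4*14 - 1*(-7)*14**2 + 2*(-7)*14) = (-480 - 200)*(9 - 56 - 1*(-7)*196 - 196) = -680*(9 - 56 + 1372 - 196) = -680*1129 = -767720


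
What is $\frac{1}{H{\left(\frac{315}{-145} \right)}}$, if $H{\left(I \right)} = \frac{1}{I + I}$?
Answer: $- \frac{126}{29} \approx -4.3448$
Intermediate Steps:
$H{\left(I \right)} = \frac{1}{2 I}$
$\frac{1}{H{\left(\frac{315}{-145} \right)}} = \frac{1}{\frac{1}{2} \frac{1}{315 \frac{1}{-145}}} = \frac{1}{\frac{1}{2} \frac{1}{315 \left(- \frac{1}{145}\right)}} = \frac{1}{\frac{1}{2} \frac{1}{- \frac{63}{29}}} = \frac{1}{\frac{1}{2} \left(- \frac{29}{63}\right)} = \frac{1}{- \frac{29}{126}} = - \frac{126}{29}$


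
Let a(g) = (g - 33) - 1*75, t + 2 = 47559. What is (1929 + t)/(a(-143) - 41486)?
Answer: -49486/41737 ≈ -1.1857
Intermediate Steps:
t = 47557 (t = -2 + 47559 = 47557)
a(g) = -108 + g (a(g) = (-33 + g) - 75 = -108 + g)
(1929 + t)/(a(-143) - 41486) = (1929 + 47557)/((-108 - 143) - 41486) = 49486/(-251 - 41486) = 49486/(-41737) = 49486*(-1/41737) = -49486/41737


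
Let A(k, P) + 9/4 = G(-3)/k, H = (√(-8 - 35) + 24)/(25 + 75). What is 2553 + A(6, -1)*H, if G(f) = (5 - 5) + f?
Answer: 127617/50 - 11*I*√43/400 ≈ 2552.3 - 0.18033*I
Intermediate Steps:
H = 6/25 + I*√43/100 (H = (√(-43) + 24)/100 = (I*√43 + 24)*(1/100) = (24 + I*√43)*(1/100) = 6/25 + I*√43/100 ≈ 0.24 + 0.065574*I)
G(f) = f (G(f) = 0 + f = f)
A(k, P) = -9/4 - 3/k
2553 + A(6, -1)*H = 2553 + (-9/4 - 3/6)*(6/25 + I*√43/100) = 2553 + (-9/4 - 3*⅙)*(6/25 + I*√43/100) = 2553 + (-9/4 - ½)*(6/25 + I*√43/100) = 2553 - 11*(6/25 + I*√43/100)/4 = 2553 + (-33/50 - 11*I*√43/400) = 127617/50 - 11*I*√43/400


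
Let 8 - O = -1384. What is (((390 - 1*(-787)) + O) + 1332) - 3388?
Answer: 513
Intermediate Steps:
O = 1392 (O = 8 - 1*(-1384) = 8 + 1384 = 1392)
(((390 - 1*(-787)) + O) + 1332) - 3388 = (((390 - 1*(-787)) + 1392) + 1332) - 3388 = (((390 + 787) + 1392) + 1332) - 3388 = ((1177 + 1392) + 1332) - 3388 = (2569 + 1332) - 3388 = 3901 - 3388 = 513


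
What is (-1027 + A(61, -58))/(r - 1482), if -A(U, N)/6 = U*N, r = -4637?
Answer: -20201/6119 ≈ -3.3014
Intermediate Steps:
A(U, N) = -6*N*U (A(U, N) = -6*U*N = -6*N*U)
(-1027 + A(61, -58))/(r - 1482) = (-1027 - 6*(-58)*61)/(-4637 - 1482) = (-1027 + 21228)/(-6119) = 20201*(-1/6119) = -20201/6119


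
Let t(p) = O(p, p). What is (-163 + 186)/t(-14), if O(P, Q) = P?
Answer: -23/14 ≈ -1.6429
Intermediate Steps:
t(p) = p
(-163 + 186)/t(-14) = (-163 + 186)/(-14) = 23*(-1/14) = -23/14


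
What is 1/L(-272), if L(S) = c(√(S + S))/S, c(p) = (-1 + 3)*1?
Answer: -136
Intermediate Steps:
c(p) = 2 (c(p) = 2*1 = 2)
L(S) = 2/S
1/L(-272) = 1/(2/(-272)) = 1/(2*(-1/272)) = 1/(-1/136) = -136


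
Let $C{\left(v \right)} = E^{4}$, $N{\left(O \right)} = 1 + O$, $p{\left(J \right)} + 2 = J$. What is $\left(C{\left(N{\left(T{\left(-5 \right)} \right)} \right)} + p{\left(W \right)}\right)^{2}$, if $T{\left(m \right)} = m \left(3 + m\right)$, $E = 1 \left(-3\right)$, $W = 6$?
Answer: $7225$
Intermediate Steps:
$p{\left(J \right)} = -2 + J$
$E = -3$
$C{\left(v \right)} = 81$ ($C{\left(v \right)} = \left(-3\right)^{4} = 81$)
$\left(C{\left(N{\left(T{\left(-5 \right)} \right)} \right)} + p{\left(W \right)}\right)^{2} = \left(81 + \left(-2 + 6\right)\right)^{2} = \left(81 + 4\right)^{2} = 85^{2} = 7225$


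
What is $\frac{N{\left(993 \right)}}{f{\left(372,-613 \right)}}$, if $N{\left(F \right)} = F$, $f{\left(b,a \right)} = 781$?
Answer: $\frac{993}{781} \approx 1.2714$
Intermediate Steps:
$\frac{N{\left(993 \right)}}{f{\left(372,-613 \right)}} = \frac{993}{781}$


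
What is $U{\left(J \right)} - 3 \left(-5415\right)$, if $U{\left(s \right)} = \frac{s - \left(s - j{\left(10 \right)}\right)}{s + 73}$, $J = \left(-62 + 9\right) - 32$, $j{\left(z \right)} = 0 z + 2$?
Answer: $\frac{97469}{6} \approx 16245.0$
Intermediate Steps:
$j{\left(z \right)} = 2$ ($j{\left(z \right)} = 0 + 2 = 2$)
$J = -85$ ($J = -53 - 32 = -85$)
$U{\left(s \right)} = \frac{2}{73 + s}$ ($U{\left(s \right)} = \frac{s - \left(-2 + s\right)}{s + 73} = \frac{2}{73 + s}$)
$U{\left(J \right)} - 3 \left(-5415\right) = \frac{2}{73 - 85} - 3 \left(-5415\right) = \frac{2}{-12} - -16245 = 2 \left(- \frac{1}{12}\right) + 16245 = - \frac{1}{6} + 16245 = \frac{97469}{6}$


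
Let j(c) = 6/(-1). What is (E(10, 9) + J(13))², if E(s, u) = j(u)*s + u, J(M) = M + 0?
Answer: 1444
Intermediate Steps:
J(M) = M
j(c) = -6 (j(c) = 6*(-1) = -6)
E(s, u) = u - 6*s (E(s, u) = -6*s + u = u - 6*s)
(E(10, 9) + J(13))² = ((9 - 6*10) + 13)² = ((9 - 60) + 13)² = (-51 + 13)² = (-38)² = 1444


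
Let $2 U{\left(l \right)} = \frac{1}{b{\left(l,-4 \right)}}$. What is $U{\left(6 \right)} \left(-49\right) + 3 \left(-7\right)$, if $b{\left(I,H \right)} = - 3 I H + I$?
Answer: $- \frac{3325}{156} \approx -21.314$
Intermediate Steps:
$b{\left(I,H \right)} = I - 3 H I$ ($b{\left(I,H \right)} = - 3 H I + I = I - 3 H I$)
$U{\left(l \right)} = \frac{1}{26 l}$ ($U{\left(l \right)} = \frac{1}{2 l \left(1 - -12\right)} = \frac{1}{2 l \left(1 + 12\right)} = \frac{1}{2 l 13} = \frac{1}{2 \cdot 13 l} = \frac{\frac{1}{13} \frac{1}{l}}{2} = \frac{1}{26 l}$)
$U{\left(6 \right)} \left(-49\right) + 3 \left(-7\right) = \frac{1}{26 \cdot 6} \left(-49\right) + 3 \left(-7\right) = \frac{1}{26} \cdot \frac{1}{6} \left(-49\right) - 21 = \frac{1}{156} \left(-49\right) - 21 = - \frac{49}{156} - 21 = - \frac{3325}{156}$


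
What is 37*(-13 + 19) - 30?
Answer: 192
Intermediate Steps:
37*(-13 + 19) - 30 = 37*6 - 30 = 222 - 30 = 192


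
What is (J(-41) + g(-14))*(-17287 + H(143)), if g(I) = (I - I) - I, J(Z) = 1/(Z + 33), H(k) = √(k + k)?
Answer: -1918857/8 + 111*√286/8 ≈ -2.3962e+5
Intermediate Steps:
H(k) = √2*√k (H(k) = √(2*k) = √2*√k)
J(Z) = 1/(33 + Z)
g(I) = -I (g(I) = 0 - I = -I)
(J(-41) + g(-14))*(-17287 + H(143)) = (1/(33 - 41) - 1*(-14))*(-17287 + √2*√143) = (1/(-8) + 14)*(-17287 + √286) = (-⅛ + 14)*(-17287 + √286) = 111*(-17287 + √286)/8 = -1918857/8 + 111*√286/8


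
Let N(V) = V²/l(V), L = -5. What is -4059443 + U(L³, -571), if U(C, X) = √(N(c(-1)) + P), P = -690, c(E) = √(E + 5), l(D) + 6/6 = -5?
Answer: -4059443 + 2*I*√1554/3 ≈ -4.0594e+6 + 26.281*I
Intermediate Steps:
l(D) = -6 (l(D) = -1 - 5 = -6)
c(E) = √(5 + E)
N(V) = -V²/6 (N(V) = V²/(-6) = V²*(-⅙) = -V²/6)
U(C, X) = 2*I*√1554/3 (U(C, X) = √(-(√(5 - 1))²/6 - 690) = √(-(√4)²/6 - 690) = √(-⅙*2² - 690) = √(-⅙*4 - 690) = √(-⅔ - 690) = √(-2072/3) = 2*I*√1554/3)
-4059443 + U(L³, -571) = -4059443 + 2*I*√1554/3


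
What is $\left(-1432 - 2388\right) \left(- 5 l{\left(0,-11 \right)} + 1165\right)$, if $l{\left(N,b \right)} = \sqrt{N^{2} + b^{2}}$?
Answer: $-4240200$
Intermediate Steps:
$\left(-1432 - 2388\right) \left(- 5 l{\left(0,-11 \right)} + 1165\right) = \left(-1432 - 2388\right) \left(- 5 \sqrt{0^{2} + \left(-11\right)^{2}} + 1165\right) = - 3820 \left(- 5 \sqrt{0 + 121} + 1165\right) = - 3820 \left(- 5 \sqrt{121} + 1165\right) = - 3820 \left(\left(-5\right) 11 + 1165\right) = - 3820 \left(-55 + 1165\right) = \left(-3820\right) 1110 = -4240200$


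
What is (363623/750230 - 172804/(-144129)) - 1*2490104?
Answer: -20711885664346261/8317684590 ≈ -2.4901e+6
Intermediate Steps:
(363623/750230 - 172804/(-144129)) - 1*2490104 = (363623*(1/750230) - 172804*(-1/144129)) - 2490104 = (27971/57710 + 172804/144129) - 2490104 = 14003951099/8317684590 - 2490104 = -20711885664346261/8317684590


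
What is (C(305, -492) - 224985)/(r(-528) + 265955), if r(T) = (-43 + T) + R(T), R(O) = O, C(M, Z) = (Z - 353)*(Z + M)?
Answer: -33485/132428 ≈ -0.25285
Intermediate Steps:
C(M, Z) = (-353 + Z)*(M + Z)
r(T) = -43 + 2*T (r(T) = (-43 + T) + T = -43 + 2*T)
(C(305, -492) - 224985)/(r(-528) + 265955) = (((-492)² - 353*305 - 353*(-492) + 305*(-492)) - 224985)/((-43 + 2*(-528)) + 265955) = ((242064 - 107665 + 173676 - 150060) - 224985)/((-43 - 1056) + 265955) = (158015 - 224985)/(-1099 + 265955) = -66970/264856 = -66970*1/264856 = -33485/132428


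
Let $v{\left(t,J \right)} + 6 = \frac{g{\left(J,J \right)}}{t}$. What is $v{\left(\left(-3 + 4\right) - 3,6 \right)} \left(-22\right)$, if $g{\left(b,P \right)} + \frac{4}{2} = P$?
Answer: $176$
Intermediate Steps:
$g{\left(b,P \right)} = -2 + P$
$v{\left(t,J \right)} = -6 + \frac{-2 + J}{t}$
$v{\left(\left(-3 + 4\right) - 3,6 \right)} \left(-22\right) = \frac{-2 + 6 - 6 \left(\left(-3 + 4\right) - 3\right)}{\left(-3 + 4\right) - 3} \left(-22\right) = \frac{-2 + 6 - 6 \left(1 - 3\right)}{1 - 3} \left(-22\right) = \frac{-2 + 6 - -12}{-2} \left(-22\right) = - \frac{-2 + 6 + 12}{2} \left(-22\right) = \left(- \frac{1}{2}\right) 16 \left(-22\right) = \left(-8\right) \left(-22\right) = 176$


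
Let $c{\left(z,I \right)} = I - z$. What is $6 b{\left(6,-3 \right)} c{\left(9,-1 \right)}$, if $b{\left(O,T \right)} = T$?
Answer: $180$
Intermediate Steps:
$6 b{\left(6,-3 \right)} c{\left(9,-1 \right)} = 6 \left(-3\right) \left(-1 - 9\right) = - 18 \left(-1 - 9\right) = \left(-18\right) \left(-10\right) = 180$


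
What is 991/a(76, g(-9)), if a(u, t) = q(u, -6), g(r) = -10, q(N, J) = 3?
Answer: 991/3 ≈ 330.33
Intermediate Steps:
a(u, t) = 3
991/a(76, g(-9)) = 991/3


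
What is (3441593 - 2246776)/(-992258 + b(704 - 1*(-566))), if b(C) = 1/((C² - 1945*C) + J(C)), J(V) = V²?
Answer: -902863466050/749799757699 ≈ -1.2041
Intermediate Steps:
b(C) = 1/(-1945*C + 2*C²) (b(C) = 1/((C² - 1945*C) + C²) = 1/(-1945*C + 2*C²))
(3441593 - 2246776)/(-992258 + b(704 - 1*(-566))) = (3441593 - 2246776)/(-992258 + 1/((704 - 1*(-566))*(-1945 + 2*(704 - 1*(-566))))) = 1194817/(-992258 + 1/((704 + 566)*(-1945 + 2*(704 + 566)))) = 1194817/(-992258 + 1/(1270*(-1945 + 2*1270))) = 1194817/(-992258 + 1/(1270*(-1945 + 2540))) = 1194817/(-992258 + (1/1270)/595) = 1194817/(-992258 + (1/1270)*(1/595)) = 1194817/(-992258 + 1/755650) = 1194817/(-749799757699/755650) = 1194817*(-755650/749799757699) = -902863466050/749799757699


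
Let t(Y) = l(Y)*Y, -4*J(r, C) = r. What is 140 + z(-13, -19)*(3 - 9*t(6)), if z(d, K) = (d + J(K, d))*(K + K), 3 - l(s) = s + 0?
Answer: 103735/2 ≈ 51868.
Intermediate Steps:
J(r, C) = -r/4
l(s) = 3 - s (l(s) = 3 - (s + 0) = 3 - s)
t(Y) = Y*(3 - Y) (t(Y) = (3 - Y)*Y = Y*(3 - Y))
z(d, K) = 2*K*(d - K/4) (z(d, K) = (d - K/4)*(K + K) = (d - K/4)*(2*K) = 2*K*(d - K/4))
140 + z(-13, -19)*(3 - 9*t(6)) = 140 + ((½)*(-19)*(-1*(-19) + 4*(-13)))*(3 - 54*(3 - 1*6)) = 140 + ((½)*(-19)*(19 - 52))*(3 - 54*(3 - 6)) = 140 + ((½)*(-19)*(-33))*(3 - 54*(-3)) = 140 + 627*(3 - 9*(-18))/2 = 140 + 627*(3 + 162)/2 = 140 + (627/2)*165 = 140 + 103455/2 = 103735/2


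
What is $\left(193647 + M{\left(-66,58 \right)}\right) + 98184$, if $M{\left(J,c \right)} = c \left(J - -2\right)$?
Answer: $288119$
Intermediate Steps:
$M{\left(J,c \right)} = c \left(2 + J\right)$ ($M{\left(J,c \right)} = c \left(J + 2\right) = c \left(2 + J\right)$)
$\left(193647 + M{\left(-66,58 \right)}\right) + 98184 = \left(193647 + 58 \left(2 - 66\right)\right) + 98184 = \left(193647 + 58 \left(-64\right)\right) + 98184 = \left(193647 - 3712\right) + 98184 = 189935 + 98184 = 288119$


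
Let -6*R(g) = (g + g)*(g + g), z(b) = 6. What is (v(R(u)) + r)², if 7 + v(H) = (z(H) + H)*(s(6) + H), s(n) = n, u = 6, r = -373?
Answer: 3136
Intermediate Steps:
R(g) = -2*g²/3 (R(g) = -(g + g)*(g + g)/6 = -2*g*2*g/6 = -2*g²/3)
v(H) = -7 + (6 + H)² (v(H) = -7 + (6 + H)*(6 + H) = -7 + (6 + H)²)
(v(R(u)) + r)² = ((29 + (-⅔*6²)² + 12*(-⅔*6²)) - 373)² = ((29 + (-⅔*36)² + 12*(-⅔*36)) - 373)² = ((29 + (-24)² + 12*(-24)) - 373)² = ((29 + 576 - 288) - 373)² = (317 - 373)² = (-56)² = 3136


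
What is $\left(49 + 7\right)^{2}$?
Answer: $3136$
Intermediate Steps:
$\left(49 + 7\right)^{2} = 56^{2} = 3136$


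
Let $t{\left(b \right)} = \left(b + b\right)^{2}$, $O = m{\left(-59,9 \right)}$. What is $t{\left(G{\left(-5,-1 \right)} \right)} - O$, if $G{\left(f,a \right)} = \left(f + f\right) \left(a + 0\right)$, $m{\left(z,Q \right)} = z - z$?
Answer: $400$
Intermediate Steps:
$m{\left(z,Q \right)} = 0$
$G{\left(f,a \right)} = 2 a f$ ($G{\left(f,a \right)} = 2 f a = 2 a f$)
$O = 0$
$t{\left(b \right)} = 4 b^{2}$ ($t{\left(b \right)} = \left(2 b\right)^{2} = 4 b^{2}$)
$t{\left(G{\left(-5,-1 \right)} \right)} - O = 4 \left(2 \left(-1\right) \left(-5\right)\right)^{2} - 0 = 4 \cdot 10^{2} + 0 = 4 \cdot 100 + 0 = 400 + 0 = 400$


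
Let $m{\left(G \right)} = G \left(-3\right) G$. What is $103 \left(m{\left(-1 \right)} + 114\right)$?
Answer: $11433$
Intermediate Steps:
$m{\left(G \right)} = - 3 G^{2}$ ($m{\left(G \right)} = - 3 G G = - 3 G^{2}$)
$103 \left(m{\left(-1 \right)} + 114\right) = 103 \left(- 3 \left(-1\right)^{2} + 114\right) = 103 \left(\left(-3\right) 1 + 114\right) = 103 \left(-3 + 114\right) = 103 \cdot 111 = 11433$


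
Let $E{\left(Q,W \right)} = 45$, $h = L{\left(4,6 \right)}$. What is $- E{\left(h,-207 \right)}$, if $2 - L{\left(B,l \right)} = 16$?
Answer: $-45$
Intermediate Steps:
$L{\left(B,l \right)} = -14$ ($L{\left(B,l \right)} = 2 - 16 = -14$)
$h = -14$
$- E{\left(h,-207 \right)} = \left(-1\right) 45 = -45$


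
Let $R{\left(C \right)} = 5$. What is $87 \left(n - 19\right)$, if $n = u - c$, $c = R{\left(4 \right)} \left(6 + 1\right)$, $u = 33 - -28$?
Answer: $609$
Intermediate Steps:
$u = 61$ ($u = 33 + 28 = 61$)
$c = 35$ ($c = 5 \left(6 + 1\right) = 5 \cdot 7 = 35$)
$n = 26$ ($n = 61 - 35 = 26$)
$87 \left(n - 19\right) = 87 \left(26 - 19\right) = 87 \cdot 7 = 609$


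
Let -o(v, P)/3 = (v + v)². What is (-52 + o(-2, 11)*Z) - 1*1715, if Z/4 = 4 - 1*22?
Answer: 1689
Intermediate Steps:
o(v, P) = -12*v² (o(v, P) = -3*(v + v)² = -3*4*v² = -12*v²)
Z = -72 (Z = 4*(4 - 1*22) = 4*(4 - 22) = 4*(-18) = -72)
(-52 + o(-2, 11)*Z) - 1*1715 = (-52 - 12*(-2)²*(-72)) - 1*1715 = (-52 - 12*4*(-72)) - 1715 = (-52 - 48*(-72)) - 1715 = (-52 + 3456) - 1715 = 3404 - 1715 = 1689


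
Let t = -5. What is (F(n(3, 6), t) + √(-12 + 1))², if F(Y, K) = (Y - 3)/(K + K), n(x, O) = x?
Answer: -11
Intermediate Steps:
F(Y, K) = (-3 + Y)/(2*K) (F(Y, K) = (-3 + Y)/((2*K)) = (-3 + Y)*(1/(2*K)) = (-3 + Y)/(2*K))
(F(n(3, 6), t) + √(-12 + 1))² = ((½)*(-3 + 3)/(-5) + √(-12 + 1))² = ((½)*(-⅕)*0 + √(-11))² = (0 + I*√11)² = (I*√11)² = -11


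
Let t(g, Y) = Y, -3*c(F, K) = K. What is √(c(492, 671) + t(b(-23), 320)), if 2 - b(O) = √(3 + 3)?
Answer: 17*√3/3 ≈ 9.8150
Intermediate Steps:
c(F, K) = -K/3
b(O) = 2 - √6 (b(O) = 2 - √(3 + 3) = 2 - √6)
√(c(492, 671) + t(b(-23), 320)) = √(-⅓*671 + 320) = √(-671/3 + 320) = √(289/3) = 17*√3/3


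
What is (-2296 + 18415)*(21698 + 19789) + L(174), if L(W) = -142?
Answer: 668728811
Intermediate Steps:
(-2296 + 18415)*(21698 + 19789) + L(174) = (-2296 + 18415)*(21698 + 19789) - 142 = 16119*41487 - 142 = 668728953 - 142 = 668728811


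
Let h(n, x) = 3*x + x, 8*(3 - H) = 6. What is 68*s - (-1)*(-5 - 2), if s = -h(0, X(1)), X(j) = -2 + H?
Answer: -75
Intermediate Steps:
H = 9/4 (H = 3 - ⅛*6 = 3 - ¾ = 9/4 ≈ 2.2500)
X(j) = ¼ (X(j) = -2 + 9/4 = ¼)
h(n, x) = 4*x
s = -1 (s = -4/4 = -1*1 = -1)
68*s - (-1)*(-5 - 2) = 68*(-1) - (-1)*(-5 - 2) = -68 - (-1)*(-7) = -68 - 1*7 = -68 - 7 = -75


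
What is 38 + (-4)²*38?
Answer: 646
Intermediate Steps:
38 + (-4)²*38 = 38 + 16*38 = 38 + 608 = 646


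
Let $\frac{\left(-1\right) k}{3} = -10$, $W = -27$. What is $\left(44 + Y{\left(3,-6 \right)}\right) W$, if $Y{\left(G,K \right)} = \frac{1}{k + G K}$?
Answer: $- \frac{4761}{4} \approx -1190.3$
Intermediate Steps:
$k = 30$ ($k = \left(-3\right) \left(-10\right) = 30$)
$Y{\left(G,K \right)} = \frac{1}{30 + G K}$
$\left(44 + Y{\left(3,-6 \right)}\right) W = \left(44 + \frac{1}{30 + 3 \left(-6\right)}\right) \left(-27\right) = \left(44 + \frac{1}{30 - 18}\right) \left(-27\right) = \left(44 + \frac{1}{12}\right) \left(-27\right) = \frac{529}{12} \left(-27\right) = - \frac{4761}{4}$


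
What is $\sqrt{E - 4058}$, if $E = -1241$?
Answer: $i \sqrt{5299} \approx 72.794 i$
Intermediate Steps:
$\sqrt{E - 4058} = \sqrt{-1241 - 4058} = \sqrt{-5299} = i \sqrt{5299}$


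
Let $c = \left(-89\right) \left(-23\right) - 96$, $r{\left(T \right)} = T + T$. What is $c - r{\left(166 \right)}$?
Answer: $1619$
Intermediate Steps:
$r{\left(T \right)} = 2 T$
$c = 1951$ ($c = 2047 - 96 = 1951$)
$c - r{\left(166 \right)} = 1951 - 2 \cdot 166 = 1951 - 332 = 1619$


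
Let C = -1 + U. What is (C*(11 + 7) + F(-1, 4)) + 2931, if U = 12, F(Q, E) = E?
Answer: 3133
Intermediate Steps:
C = 11 (C = -1 + 12 = 11)
(C*(11 + 7) + F(-1, 4)) + 2931 = (11*(11 + 7) + 4) + 2931 = (11*18 + 4) + 2931 = (198 + 4) + 2931 = 202 + 2931 = 3133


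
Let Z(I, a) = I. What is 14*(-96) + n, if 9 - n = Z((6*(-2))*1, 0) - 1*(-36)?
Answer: -1359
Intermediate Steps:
n = -15 (n = 9 - ((6*(-2))*1 - 1*(-36)) = 9 - (-12*1 + 36) = 9 - (-12 + 36) = 9 - 1*24 = 9 - 24 = -15)
14*(-96) + n = 14*(-96) - 15 = -1344 - 15 = -1359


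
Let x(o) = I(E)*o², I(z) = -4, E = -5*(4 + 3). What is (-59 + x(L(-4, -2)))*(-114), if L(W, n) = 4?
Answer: 14022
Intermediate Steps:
E = -35 (E = -5*7 = -35)
x(o) = -4*o²
(-59 + x(L(-4, -2)))*(-114) = (-59 - 4*4²)*(-114) = (-59 - 4*16)*(-114) = (-59 - 64)*(-114) = -123*(-114) = 14022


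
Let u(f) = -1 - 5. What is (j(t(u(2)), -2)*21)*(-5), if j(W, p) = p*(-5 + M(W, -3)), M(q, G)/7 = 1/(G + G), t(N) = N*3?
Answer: -1295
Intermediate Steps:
u(f) = -6
t(N) = 3*N
M(q, G) = 7/(2*G) (M(q, G) = 7/(G + G) = 7/((2*G)) = 7*(1/(2*G)) = 7/(2*G))
j(W, p) = -37*p/6 (j(W, p) = p*(-5 + (7/2)/(-3)) = p*(-5 + (7/2)*(-⅓)) = p*(-5 - 7/6) = p*(-37/6) = -37*p/6)
(j(t(u(2)), -2)*21)*(-5) = (-37/6*(-2)*21)*(-5) = ((37/3)*21)*(-5) = 259*(-5) = -1295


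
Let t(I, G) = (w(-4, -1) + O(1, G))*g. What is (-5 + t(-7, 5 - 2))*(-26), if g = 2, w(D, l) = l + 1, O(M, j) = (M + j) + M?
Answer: -130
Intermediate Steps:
O(M, j) = j + 2*M
w(D, l) = 1 + l
t(I, G) = 4 + 2*G (t(I, G) = ((1 - 1) + (G + 2*1))*2 = (0 + (G + 2))*2 = (0 + (2 + G))*2 = (2 + G)*2 = 4 + 2*G)
(-5 + t(-7, 5 - 2))*(-26) = (-5 + (4 + 2*(5 - 2)))*(-26) = (-5 + (4 + 2*3))*(-26) = (-5 + (4 + 6))*(-26) = (-5 + 10)*(-26) = 5*(-26) = -130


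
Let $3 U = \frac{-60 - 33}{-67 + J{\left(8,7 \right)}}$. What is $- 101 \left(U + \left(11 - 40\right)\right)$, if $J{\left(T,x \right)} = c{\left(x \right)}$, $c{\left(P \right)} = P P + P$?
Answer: $\frac{29088}{11} \approx 2644.4$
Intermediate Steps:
$c{\left(P \right)} = P + P^{2}$ ($c{\left(P \right)} = P^{2} + P = P + P^{2}$)
$J{\left(T,x \right)} = x \left(1 + x\right)$
$U = \frac{31}{11}$ ($U = \frac{\left(-60 - 33\right) \frac{1}{-67 + 7 \left(1 + 7\right)}}{3} = \frac{\left(-60 - 33\right) \frac{1}{-67 + 7 \cdot 8}}{3} = \frac{\left(-93\right) \frac{1}{-67 + 56}}{3} = \frac{\left(-93\right) \frac{1}{-11}}{3} = \frac{\left(-93\right) \left(- \frac{1}{11}\right)}{3} = \frac{1}{3} \cdot \frac{93}{11} = \frac{31}{11} \approx 2.8182$)
$- 101 \left(U + \left(11 - 40\right)\right) = - 101 \left(\frac{31}{11} + \left(11 - 40\right)\right) = - 101 \left(\frac{31}{11} - 29\right) = \left(-101\right) \left(- \frac{288}{11}\right) = \frac{29088}{11}$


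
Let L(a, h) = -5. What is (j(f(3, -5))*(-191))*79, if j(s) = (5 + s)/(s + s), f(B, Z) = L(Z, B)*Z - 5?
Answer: -75445/8 ≈ -9430.6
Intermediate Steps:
f(B, Z) = -5 - 5*Z (f(B, Z) = -5*Z - 5 = -5 - 5*Z)
j(s) = (5 + s)/(2*s) (j(s) = (5 + s)/((2*s)) = (5 + s)*(1/(2*s)) = (5 + s)/(2*s))
(j(f(3, -5))*(-191))*79 = (((5 + (-5 - 5*(-5)))/(2*(-5 - 5*(-5))))*(-191))*79 = (((5 + (-5 + 25))/(2*(-5 + 25)))*(-191))*79 = (((½)*(5 + 20)/20)*(-191))*79 = (((½)*(1/20)*25)*(-191))*79 = ((5/8)*(-191))*79 = -955/8*79 = -75445/8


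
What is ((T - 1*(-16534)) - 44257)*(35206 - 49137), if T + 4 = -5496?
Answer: 462829613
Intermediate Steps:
T = -5500 (T = -4 - 5496 = -5500)
((T - 1*(-16534)) - 44257)*(35206 - 49137) = ((-5500 - 1*(-16534)) - 44257)*(35206 - 49137) = ((-5500 + 16534) - 44257)*(-13931) = (11034 - 44257)*(-13931) = -33223*(-13931) = 462829613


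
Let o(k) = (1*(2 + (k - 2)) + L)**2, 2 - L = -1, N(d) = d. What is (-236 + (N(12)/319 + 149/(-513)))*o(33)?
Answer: -1855779216/6061 ≈ -3.0618e+5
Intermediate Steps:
L = 3 (L = 2 - 1*(-1) = 2 + 1 = 3)
o(k) = (3 + k)**2 (o(k) = (1*(2 + (k - 2)) + 3)**2 = (1*(2 + (-2 + k)) + 3)**2 = (1*k + 3)**2 = (k + 3)**2 = (3 + k)**2)
(-236 + (N(12)/319 + 149/(-513)))*o(33) = (-236 + (12/319 + 149/(-513)))*(3 + 33)**2 = (-236 + (12*(1/319) + 149*(-1/513)))*36**2 = (-236 + (12/319 - 149/513))*1296 = (-236 - 41375/163647)*1296 = -38662067/163647*1296 = -1855779216/6061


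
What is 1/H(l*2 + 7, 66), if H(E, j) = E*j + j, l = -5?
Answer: -1/132 ≈ -0.0075758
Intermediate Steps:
H(E, j) = j + E*j
1/H(l*2 + 7, 66) = 1/(66*(1 + (-5*2 + 7))) = 1/(66*(1 + (-10 + 7))) = 1/(66*(1 - 3)) = 1/(66*(-2)) = 1/(-132) = -1/132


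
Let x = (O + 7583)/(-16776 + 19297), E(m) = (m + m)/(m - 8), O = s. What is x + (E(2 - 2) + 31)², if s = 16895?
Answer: 2447159/2521 ≈ 970.71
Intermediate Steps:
O = 16895
E(m) = 2*m/(-8 + m) (E(m) = (2*m)/(-8 + m) = 2*m/(-8 + m))
x = 24478/2521 (x = (16895 + 7583)/(-16776 + 19297) = 24478/2521 ≈ 9.7096)
x + (E(2 - 2) + 31)² = 24478/2521 + (2*(2 - 2)/(-8 + (2 - 2)) + 31)² = 24478/2521 + (2*0/(-8 + 0) + 31)² = 24478/2521 + (2*0/(-8) + 31)² = 24478/2521 + (2*0*(-⅛) + 31)² = 24478/2521 + (0 + 31)² = 24478/2521 + 31² = 24478/2521 + 961 = 2447159/2521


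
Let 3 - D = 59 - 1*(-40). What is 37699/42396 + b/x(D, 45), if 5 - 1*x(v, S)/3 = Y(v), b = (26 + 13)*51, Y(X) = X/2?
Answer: 30106595/2246988 ≈ 13.399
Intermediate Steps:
D = -96 (D = 3 - (59 - 1*(-40)) = 3 - (59 + 40) = 3 - 1*99 = 3 - 99 = -96)
Y(X) = X/2 (Y(X) = X*(½) = X/2)
b = 1989 (b = 39*51 = 1989)
x(v, S) = 15 - 3*v/2
37699/42396 + b/x(D, 45) = 37699/42396 + 1989/(15 - 3/2*(-96)) = 37699*(1/42396) + 1989/(15 + 144) = 37699/42396 + 1989/159 = 37699/42396 + 1989*(1/159) = 37699/42396 + 663/53 = 30106595/2246988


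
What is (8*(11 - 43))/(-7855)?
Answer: 256/7855 ≈ 0.032591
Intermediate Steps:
(8*(11 - 43))/(-7855) = (8*(-32))*(-1/7855) = -256*(-1/7855) = 256/7855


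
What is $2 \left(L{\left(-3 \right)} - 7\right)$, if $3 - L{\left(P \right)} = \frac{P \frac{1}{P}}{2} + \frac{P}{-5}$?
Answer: $- \frac{51}{5} \approx -10.2$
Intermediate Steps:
$L{\left(P \right)} = \frac{5}{2} + \frac{P}{5}$ ($L{\left(P \right)} = 3 - \left(\frac{P \frac{1}{P}}{2} + \frac{P}{-5}\right) = 3 - \left(1 \cdot \frac{1}{2} + P \left(- \frac{1}{5}\right)\right) = 3 - \left(\frac{1}{2} - \frac{P}{5}\right) = 3 + \left(- \frac{1}{2} + \frac{P}{5}\right) = \frac{5}{2} + \frac{P}{5}$)
$2 \left(L{\left(-3 \right)} - 7\right) = 2 \left(\left(\frac{5}{2} + \frac{1}{5} \left(-3\right)\right) - 7\right) = 2 \left(\left(\frac{5}{2} - \frac{3}{5}\right) - 7\right) = 2 \left(\frac{19}{10} - 7\right) = 2 \left(- \frac{51}{10}\right) = - \frac{51}{5}$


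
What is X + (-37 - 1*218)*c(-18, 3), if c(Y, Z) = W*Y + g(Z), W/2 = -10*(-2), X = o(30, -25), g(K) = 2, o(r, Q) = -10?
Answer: 183080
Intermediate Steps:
X = -10
W = 40 (W = 2*(-10*(-2)) = 2*20 = 40)
c(Y, Z) = 2 + 40*Y (c(Y, Z) = 40*Y + 2 = 2 + 40*Y)
X + (-37 - 1*218)*c(-18, 3) = -10 + (-37 - 1*218)*(2 + 40*(-18)) = -10 + (-37 - 218)*(2 - 720) = -10 - 255*(-718) = -10 + 183090 = 183080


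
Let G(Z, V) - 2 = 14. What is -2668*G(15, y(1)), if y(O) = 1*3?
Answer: -42688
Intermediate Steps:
y(O) = 3
G(Z, V) = 16 (G(Z, V) = 2 + 14 = 16)
-2668*G(15, y(1)) = -2668*16 = -42688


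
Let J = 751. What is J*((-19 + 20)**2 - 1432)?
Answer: -1074681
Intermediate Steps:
J*((-19 + 20)**2 - 1432) = 751*((-19 + 20)**2 - 1432) = 751*(1**2 - 1432) = 751*(1 - 1432) = 751*(-1431) = -1074681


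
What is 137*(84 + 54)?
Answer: 18906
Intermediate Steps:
137*(84 + 54) = 137*138 = 18906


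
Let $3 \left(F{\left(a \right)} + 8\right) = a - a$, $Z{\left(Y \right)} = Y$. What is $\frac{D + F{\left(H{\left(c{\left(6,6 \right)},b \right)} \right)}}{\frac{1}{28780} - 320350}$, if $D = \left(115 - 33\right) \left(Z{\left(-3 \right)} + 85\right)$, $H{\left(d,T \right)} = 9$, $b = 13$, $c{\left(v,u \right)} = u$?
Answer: $- \frac{193286480}{9219672999} \approx -0.020965$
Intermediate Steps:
$F{\left(a \right)} = -8$ ($F{\left(a \right)} = -8 + \frac{a - a}{3} = -8 + \frac{1}{3} \cdot 0 = -8 + 0 = -8$)
$D = 6724$ ($D = \left(115 - 33\right) \left(-3 + 85\right) = 82 \cdot 82 = 6724$)
$\frac{D + F{\left(H{\left(c{\left(6,6 \right)},b \right)} \right)}}{\frac{1}{28780} - 320350} = \frac{6724 - 8}{\frac{1}{28780} - 320350} = \frac{6716}{\frac{1}{28780} - 320350} = \frac{6716}{- \frac{9219672999}{28780}} = 6716 \left(- \frac{28780}{9219672999}\right) = - \frac{193286480}{9219672999}$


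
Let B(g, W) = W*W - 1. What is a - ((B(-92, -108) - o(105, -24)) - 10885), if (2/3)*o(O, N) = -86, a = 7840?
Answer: 6933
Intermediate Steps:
o(O, N) = -129 (o(O, N) = (3/2)*(-86) = -129)
B(g, W) = -1 + W² (B(g, W) = W² - 1 = -1 + W²)
a - ((B(-92, -108) - o(105, -24)) - 10885) = 7840 - (((-1 + (-108)²) - 1*(-129)) - 10885) = 7840 - (((-1 + 11664) + 129) - 10885) = 7840 - ((11663 + 129) - 10885) = 7840 - (11792 - 10885) = 7840 - 1*907 = 7840 - 907 = 6933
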